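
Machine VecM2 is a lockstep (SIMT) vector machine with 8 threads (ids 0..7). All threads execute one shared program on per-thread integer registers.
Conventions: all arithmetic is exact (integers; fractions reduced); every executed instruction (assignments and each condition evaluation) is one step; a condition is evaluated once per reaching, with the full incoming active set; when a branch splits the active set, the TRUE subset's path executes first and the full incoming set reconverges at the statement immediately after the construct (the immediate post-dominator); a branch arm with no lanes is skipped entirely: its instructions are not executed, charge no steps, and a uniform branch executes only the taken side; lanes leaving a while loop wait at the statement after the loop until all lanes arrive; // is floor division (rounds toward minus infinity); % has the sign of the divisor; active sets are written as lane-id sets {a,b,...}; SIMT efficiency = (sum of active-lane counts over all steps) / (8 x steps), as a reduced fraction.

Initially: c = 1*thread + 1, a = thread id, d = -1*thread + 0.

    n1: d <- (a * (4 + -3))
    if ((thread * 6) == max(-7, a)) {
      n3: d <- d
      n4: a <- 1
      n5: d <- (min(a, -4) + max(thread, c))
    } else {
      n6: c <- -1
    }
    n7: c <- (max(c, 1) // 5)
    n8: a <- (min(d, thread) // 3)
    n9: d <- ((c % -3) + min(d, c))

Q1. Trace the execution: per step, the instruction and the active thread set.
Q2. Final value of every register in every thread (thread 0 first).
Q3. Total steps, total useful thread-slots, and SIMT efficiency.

step 0: d <- (a * (4 + -3))          {0,1,2,3,4,5,6,7}
step 1: eval ((thread * 6) == max(-7, a)) {0,1,2,3,4,5,6,7}
step 2: d <- d                       {0}
step 3: a <- 1                       {0}
step 4: d <- (min(a, -4) + max(thread, c)) {0}
step 5: c <- -1                      {1,2,3,4,5,6,7}
step 6: c <- (max(c, 1) // 5)        {0,1,2,3,4,5,6,7}
step 7: a <- (min(d, thread) // 3)   {0,1,2,3,4,5,6,7}
step 8: d <- ((c % -3) + min(d, c))  {0,1,2,3,4,5,6,7}

Answer: 9 steps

c: 0,0,0,0,0,0,0,0
a: -1,0,0,1,1,1,2,2
d: -3,0,0,0,0,0,0,0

steps = 9; useful = 50; efficiency = 50/72 = 25/36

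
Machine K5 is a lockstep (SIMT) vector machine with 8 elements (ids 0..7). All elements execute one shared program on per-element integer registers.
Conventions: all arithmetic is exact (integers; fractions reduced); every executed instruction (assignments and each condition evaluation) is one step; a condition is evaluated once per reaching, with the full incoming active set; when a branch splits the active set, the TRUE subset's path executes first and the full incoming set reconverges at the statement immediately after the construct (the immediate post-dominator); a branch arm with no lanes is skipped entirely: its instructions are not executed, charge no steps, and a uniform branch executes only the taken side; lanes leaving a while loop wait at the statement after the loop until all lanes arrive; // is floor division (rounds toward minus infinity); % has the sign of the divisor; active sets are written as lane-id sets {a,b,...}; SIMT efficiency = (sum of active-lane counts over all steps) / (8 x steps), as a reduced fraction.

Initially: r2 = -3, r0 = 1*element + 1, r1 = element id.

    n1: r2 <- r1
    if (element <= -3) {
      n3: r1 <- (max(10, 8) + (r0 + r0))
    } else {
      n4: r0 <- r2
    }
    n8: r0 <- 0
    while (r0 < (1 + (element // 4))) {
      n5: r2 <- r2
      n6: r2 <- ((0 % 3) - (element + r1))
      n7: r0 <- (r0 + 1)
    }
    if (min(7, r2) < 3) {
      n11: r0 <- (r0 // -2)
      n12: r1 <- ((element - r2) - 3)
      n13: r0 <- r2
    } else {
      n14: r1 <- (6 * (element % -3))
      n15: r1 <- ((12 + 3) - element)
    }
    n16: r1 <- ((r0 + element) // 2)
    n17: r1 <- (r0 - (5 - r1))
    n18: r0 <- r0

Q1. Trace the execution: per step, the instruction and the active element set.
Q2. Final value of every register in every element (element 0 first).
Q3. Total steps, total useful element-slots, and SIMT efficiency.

step 0: r2 <- r1                     {0,1,2,3,4,5,6,7}
step 1: eval (element <= -3)         {0,1,2,3,4,5,6,7}
step 2: r0 <- r2                     {0,1,2,3,4,5,6,7}
step 3: r0 <- 0                      {0,1,2,3,4,5,6,7}
step 4: eval (r0 < (1 + (element // 4))) {0,1,2,3,4,5,6,7}
step 5: r2 <- r2                     {0,1,2,3,4,5,6,7}
step 6: r2 <- ((0 % 3) - (element + r1)) {0,1,2,3,4,5,6,7}
step 7: r0 <- (r0 + 1)               {0,1,2,3,4,5,6,7}
step 8: eval (r0 < (1 + (element // 4))) {0,1,2,3,4,5,6,7}
step 9: r2 <- r2                     {4,5,6,7}
step 10: r2 <- ((0 % 3) - (element + r1)) {4,5,6,7}
step 11: r0 <- (r0 + 1)               {4,5,6,7}
step 12: eval (r0 < (1 + (element // 4))) {4,5,6,7}
step 13: eval (min(7, r2) < 3)        {0,1,2,3,4,5,6,7}
step 14: r0 <- (r0 // -2)             {0,1,2,3,4,5,6,7}
step 15: r1 <- ((element - r2) - 3)   {0,1,2,3,4,5,6,7}
step 16: r0 <- r2                     {0,1,2,3,4,5,6,7}
step 17: r1 <- ((r0 + element) // 2)  {0,1,2,3,4,5,6,7}
step 18: r1 <- (r0 - (5 - r1))        {0,1,2,3,4,5,6,7}
step 19: r0 <- r0                     {0,1,2,3,4,5,6,7}

Answer: 20 steps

r2: 0,-2,-4,-6,-8,-10,-12,-14
r0: 0,-2,-4,-6,-8,-10,-12,-14
r1: -5,-8,-10,-13,-15,-18,-20,-23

steps = 20; useful = 144; efficiency = 144/160 = 9/10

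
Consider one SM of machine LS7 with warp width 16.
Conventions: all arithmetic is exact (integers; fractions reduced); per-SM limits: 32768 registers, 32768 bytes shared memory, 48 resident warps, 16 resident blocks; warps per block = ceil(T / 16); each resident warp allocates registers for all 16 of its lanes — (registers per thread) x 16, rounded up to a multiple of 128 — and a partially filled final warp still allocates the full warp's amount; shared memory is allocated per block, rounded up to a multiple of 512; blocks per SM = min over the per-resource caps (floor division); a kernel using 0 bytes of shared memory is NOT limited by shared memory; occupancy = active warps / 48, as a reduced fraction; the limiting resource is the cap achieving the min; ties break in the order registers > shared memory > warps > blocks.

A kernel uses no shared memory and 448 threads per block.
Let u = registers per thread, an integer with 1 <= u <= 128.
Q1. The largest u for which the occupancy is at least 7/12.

Answer: u = 72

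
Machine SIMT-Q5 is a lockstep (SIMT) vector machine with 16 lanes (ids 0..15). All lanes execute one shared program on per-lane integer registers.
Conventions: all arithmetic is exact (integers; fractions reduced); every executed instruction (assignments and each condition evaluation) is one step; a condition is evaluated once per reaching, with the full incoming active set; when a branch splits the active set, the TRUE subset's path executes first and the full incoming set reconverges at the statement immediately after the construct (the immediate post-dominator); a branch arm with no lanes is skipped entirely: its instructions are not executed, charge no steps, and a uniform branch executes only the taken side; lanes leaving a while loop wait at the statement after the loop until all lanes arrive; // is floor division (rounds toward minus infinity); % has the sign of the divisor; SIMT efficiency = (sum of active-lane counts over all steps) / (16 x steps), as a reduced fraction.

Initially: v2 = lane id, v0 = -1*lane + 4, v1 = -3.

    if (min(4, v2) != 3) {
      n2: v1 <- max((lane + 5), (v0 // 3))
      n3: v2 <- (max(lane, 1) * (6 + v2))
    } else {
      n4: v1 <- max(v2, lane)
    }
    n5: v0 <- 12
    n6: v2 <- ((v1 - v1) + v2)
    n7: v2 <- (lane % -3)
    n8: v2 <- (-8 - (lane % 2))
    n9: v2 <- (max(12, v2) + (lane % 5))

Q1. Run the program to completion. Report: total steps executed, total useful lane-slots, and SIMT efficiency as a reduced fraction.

Answer: 9 steps, 127 useful, 127/144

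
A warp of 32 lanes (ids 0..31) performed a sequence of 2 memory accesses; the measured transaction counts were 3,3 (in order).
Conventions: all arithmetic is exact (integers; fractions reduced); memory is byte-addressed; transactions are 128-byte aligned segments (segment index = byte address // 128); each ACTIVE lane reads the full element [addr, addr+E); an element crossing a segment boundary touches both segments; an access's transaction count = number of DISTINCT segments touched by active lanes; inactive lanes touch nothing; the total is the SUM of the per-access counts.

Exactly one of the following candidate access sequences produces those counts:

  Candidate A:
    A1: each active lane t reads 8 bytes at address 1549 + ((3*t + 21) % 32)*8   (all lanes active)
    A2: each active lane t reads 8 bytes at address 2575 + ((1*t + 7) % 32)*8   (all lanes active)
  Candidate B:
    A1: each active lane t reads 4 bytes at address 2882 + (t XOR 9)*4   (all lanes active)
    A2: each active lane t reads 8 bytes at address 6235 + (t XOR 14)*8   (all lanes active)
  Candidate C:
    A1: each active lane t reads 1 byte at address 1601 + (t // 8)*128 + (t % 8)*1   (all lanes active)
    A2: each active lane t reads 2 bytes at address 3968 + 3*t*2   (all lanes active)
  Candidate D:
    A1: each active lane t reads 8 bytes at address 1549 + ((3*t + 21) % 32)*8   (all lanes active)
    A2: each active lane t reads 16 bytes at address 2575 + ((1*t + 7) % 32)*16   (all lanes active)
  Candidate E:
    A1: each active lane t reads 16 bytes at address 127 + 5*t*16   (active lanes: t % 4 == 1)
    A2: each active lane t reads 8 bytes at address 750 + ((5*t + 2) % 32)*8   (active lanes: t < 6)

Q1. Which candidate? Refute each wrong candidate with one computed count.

B: A1 gives 2 transactions, not 3
C: A1 gives 4 transactions, not 3
D: A2 gives 5 transactions, not 3
E: A1 gives 8 transactions, not 3
A: all counts match (3,3)

Answer: A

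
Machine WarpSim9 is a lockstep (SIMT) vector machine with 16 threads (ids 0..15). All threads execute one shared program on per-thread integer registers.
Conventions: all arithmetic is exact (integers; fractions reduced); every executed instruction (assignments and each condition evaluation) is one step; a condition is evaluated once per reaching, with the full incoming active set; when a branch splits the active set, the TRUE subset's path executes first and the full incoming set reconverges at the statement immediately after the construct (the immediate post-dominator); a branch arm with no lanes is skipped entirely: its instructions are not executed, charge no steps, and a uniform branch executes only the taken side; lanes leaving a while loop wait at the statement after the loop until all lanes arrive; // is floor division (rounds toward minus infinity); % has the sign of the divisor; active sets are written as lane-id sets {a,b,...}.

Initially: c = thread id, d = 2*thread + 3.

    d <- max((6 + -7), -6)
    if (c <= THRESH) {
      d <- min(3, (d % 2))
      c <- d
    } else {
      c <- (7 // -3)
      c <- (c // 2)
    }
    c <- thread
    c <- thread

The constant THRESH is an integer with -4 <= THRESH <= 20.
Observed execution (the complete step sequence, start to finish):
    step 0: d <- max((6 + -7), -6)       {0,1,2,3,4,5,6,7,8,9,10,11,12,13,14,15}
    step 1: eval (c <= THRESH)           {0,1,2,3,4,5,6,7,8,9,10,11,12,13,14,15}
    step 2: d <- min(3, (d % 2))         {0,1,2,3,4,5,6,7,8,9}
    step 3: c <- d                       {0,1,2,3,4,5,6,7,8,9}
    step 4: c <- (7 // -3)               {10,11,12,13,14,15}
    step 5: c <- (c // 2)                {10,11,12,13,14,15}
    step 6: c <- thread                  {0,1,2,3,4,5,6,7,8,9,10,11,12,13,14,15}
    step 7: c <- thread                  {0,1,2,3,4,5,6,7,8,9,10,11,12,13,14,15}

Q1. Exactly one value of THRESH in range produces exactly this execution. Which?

Answer: THRESH = 9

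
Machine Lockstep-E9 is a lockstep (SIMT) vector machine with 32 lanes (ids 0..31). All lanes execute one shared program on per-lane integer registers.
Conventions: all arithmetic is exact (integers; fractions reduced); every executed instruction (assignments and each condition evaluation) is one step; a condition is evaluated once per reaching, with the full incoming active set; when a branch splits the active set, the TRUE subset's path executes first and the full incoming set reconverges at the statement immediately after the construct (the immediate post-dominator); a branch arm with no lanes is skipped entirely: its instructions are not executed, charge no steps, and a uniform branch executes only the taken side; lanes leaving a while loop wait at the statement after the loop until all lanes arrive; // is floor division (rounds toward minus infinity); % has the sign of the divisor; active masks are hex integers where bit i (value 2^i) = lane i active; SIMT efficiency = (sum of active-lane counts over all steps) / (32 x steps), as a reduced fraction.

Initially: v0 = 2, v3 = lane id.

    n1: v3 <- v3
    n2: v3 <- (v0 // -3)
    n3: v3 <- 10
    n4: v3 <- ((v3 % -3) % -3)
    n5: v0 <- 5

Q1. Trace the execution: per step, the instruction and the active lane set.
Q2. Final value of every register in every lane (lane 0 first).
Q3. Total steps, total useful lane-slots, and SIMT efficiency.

step 0: v3 <- v3                     0xffffffff
step 1: v3 <- (v0 // -3)             0xffffffff
step 2: v3 <- 10                     0xffffffff
step 3: v3 <- ((v3 % -3) % -3)       0xffffffff
step 4: v0 <- 5                      0xffffffff

Answer: 5 steps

v0: 5,5,5,5,5,5,5,5,5,5,5,5,5,5,5,5,5,5,5,5,5,5,5,5,5,5,5,5,5,5,5,5
v3: -2,-2,-2,-2,-2,-2,-2,-2,-2,-2,-2,-2,-2,-2,-2,-2,-2,-2,-2,-2,-2,-2,-2,-2,-2,-2,-2,-2,-2,-2,-2,-2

steps = 5; useful = 160; efficiency = 160/160 = 1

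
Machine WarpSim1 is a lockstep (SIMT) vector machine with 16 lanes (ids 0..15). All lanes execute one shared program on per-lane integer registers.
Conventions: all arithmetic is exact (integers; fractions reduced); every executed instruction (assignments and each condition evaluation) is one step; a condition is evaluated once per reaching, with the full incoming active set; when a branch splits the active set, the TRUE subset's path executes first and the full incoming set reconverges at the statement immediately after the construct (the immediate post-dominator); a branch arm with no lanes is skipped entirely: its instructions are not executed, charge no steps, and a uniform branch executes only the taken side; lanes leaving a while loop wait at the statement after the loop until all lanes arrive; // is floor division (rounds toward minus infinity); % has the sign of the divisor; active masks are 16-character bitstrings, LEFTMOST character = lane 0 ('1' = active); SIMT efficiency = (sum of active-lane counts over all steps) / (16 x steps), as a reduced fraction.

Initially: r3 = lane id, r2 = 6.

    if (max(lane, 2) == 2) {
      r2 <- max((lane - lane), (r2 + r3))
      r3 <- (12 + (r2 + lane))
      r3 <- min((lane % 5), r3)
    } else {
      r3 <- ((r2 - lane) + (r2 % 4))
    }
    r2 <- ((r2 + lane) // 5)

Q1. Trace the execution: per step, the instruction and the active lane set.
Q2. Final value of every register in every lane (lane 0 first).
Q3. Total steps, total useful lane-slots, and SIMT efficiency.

step 0: eval (max(lane, 2) == 2)     1111111111111111
step 1: r2 <- max((lane - lane), (r2 + r3)) 1110000000000000
step 2: r3 <- (12 + (r2 + lane))     1110000000000000
step 3: r3 <- min((lane % 5), r3)    1110000000000000
step 4: r3 <- ((r2 - lane) + (r2 % 4)) 0001111111111111
step 5: r2 <- ((r2 + lane) // 5)     1111111111111111

Answer: 6 steps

r3: 0,1,2,5,4,3,2,1,0,-1,-2,-3,-4,-5,-6,-7
r2: 1,1,2,1,2,2,2,2,2,3,3,3,3,3,4,4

steps = 6; useful = 54; efficiency = 54/96 = 9/16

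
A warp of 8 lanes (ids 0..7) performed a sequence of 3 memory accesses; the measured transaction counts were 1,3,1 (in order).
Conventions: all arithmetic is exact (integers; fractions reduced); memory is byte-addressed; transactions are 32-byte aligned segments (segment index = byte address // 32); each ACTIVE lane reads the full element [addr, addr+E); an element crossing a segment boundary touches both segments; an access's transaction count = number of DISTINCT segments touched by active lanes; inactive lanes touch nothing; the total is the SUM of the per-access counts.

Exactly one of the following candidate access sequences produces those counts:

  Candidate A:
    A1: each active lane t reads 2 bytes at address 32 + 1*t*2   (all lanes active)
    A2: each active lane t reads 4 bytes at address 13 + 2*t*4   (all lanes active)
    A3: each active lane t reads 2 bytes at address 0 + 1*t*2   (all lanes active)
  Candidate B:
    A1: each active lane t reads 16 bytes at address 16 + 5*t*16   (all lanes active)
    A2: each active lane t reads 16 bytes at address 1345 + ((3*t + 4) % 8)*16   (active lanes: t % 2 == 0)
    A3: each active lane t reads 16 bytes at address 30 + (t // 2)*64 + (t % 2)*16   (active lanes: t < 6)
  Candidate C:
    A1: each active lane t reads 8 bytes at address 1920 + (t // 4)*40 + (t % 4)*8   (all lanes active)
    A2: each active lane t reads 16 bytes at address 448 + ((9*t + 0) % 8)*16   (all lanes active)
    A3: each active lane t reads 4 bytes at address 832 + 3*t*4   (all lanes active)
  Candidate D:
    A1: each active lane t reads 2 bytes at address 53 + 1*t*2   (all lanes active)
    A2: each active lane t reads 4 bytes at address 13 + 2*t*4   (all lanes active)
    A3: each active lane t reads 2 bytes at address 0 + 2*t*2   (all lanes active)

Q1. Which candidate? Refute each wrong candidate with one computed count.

B: A1 gives 8 transactions, not 1
C: A1 gives 3 transactions, not 1
D: A1 gives 2 transactions, not 1
A: all counts match (1,3,1)

Answer: A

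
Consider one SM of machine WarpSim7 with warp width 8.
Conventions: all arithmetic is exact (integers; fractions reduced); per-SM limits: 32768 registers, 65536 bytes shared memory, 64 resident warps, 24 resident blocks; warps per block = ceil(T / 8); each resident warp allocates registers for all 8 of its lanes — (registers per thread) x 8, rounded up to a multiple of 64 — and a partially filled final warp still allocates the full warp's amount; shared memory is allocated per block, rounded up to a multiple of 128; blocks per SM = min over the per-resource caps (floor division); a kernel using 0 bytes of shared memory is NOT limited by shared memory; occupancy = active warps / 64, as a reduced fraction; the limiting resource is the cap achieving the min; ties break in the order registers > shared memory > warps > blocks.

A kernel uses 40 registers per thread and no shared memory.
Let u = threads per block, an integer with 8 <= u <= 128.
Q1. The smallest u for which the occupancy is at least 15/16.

Answer: u = 17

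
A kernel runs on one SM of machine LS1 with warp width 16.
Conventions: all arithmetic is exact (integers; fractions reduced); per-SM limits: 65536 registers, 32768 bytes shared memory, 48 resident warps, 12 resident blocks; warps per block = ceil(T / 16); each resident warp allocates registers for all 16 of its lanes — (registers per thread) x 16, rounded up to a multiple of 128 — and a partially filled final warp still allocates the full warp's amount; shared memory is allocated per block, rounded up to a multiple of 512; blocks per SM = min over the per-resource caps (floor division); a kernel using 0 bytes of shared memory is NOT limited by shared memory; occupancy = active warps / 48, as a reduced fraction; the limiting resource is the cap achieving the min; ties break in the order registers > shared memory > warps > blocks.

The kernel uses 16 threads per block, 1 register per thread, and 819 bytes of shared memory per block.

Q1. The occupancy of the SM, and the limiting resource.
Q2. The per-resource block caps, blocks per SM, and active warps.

Answer: occupancy 1/4, limited by blocks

registers: 512 blocks
shared memory: 32 blocks
warps: 48 blocks
blocks: 12 blocks

Answer: 12 blocks, 12 active warps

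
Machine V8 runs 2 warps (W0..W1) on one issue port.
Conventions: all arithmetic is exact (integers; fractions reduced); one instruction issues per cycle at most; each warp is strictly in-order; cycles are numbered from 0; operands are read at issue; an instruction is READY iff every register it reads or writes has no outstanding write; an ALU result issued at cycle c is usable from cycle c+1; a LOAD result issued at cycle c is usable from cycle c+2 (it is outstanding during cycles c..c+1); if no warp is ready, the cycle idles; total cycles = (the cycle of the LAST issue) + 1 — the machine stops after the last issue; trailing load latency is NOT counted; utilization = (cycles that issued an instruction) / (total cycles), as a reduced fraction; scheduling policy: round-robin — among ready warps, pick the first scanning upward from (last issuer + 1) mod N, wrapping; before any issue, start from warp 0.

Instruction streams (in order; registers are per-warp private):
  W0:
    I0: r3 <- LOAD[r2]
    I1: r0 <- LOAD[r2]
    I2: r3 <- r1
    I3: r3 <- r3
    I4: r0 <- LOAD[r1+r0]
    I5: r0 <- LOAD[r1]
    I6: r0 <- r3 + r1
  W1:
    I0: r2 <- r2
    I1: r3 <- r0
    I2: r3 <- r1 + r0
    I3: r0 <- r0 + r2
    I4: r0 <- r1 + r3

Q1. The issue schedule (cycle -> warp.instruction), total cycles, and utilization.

cycle 0: W0.I0
cycle 1: W1.I0
cycle 2: W0.I1
cycle 3: W1.I1
cycle 4: W0.I2
cycle 5: W1.I2
cycle 6: W0.I3
cycle 7: W1.I3
cycle 8: W0.I4
cycle 9: W1.I4
cycle 10: W0.I5
cycle 11: idle
cycle 12: W0.I6

Answer: 13 cycles, utilization 12/13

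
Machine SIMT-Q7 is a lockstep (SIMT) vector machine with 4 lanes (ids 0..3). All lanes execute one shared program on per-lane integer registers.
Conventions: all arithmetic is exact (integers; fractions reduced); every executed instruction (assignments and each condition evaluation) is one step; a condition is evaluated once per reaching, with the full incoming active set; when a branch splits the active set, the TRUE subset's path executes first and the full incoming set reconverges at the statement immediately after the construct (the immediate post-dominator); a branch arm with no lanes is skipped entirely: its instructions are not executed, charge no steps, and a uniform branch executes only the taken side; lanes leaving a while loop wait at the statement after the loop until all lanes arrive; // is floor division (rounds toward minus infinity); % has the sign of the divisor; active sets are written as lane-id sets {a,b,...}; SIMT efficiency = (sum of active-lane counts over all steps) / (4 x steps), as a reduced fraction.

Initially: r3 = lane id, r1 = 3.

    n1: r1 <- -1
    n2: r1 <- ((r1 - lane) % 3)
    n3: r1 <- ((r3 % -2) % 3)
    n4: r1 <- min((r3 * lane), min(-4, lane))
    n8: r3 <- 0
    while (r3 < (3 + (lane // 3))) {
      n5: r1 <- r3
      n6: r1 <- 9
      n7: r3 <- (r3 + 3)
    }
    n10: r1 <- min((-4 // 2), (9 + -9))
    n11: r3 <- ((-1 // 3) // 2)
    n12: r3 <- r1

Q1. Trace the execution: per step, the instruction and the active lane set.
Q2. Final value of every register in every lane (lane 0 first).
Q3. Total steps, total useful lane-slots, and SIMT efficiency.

step 0: r1 <- -1                     {0,1,2,3}
step 1: r1 <- ((r1 - lane) % 3)      {0,1,2,3}
step 2: r1 <- ((r3 % -2) % 3)        {0,1,2,3}
step 3: r1 <- min((r3 * lane), min(-4, lane)) {0,1,2,3}
step 4: r3 <- 0                      {0,1,2,3}
step 5: eval (r3 < (3 + (lane // 3))) {0,1,2,3}
step 6: r1 <- r3                     {0,1,2,3}
step 7: r1 <- 9                      {0,1,2,3}
step 8: r3 <- (r3 + 3)               {0,1,2,3}
step 9: eval (r3 < (3 + (lane // 3))) {0,1,2,3}
step 10: r1 <- r3                     {3}
step 11: r1 <- 9                      {3}
step 12: r3 <- (r3 + 3)               {3}
step 13: eval (r3 < (3 + (lane // 3))) {3}
step 14: r1 <- min((-4 // 2), (9 + -9)) {0,1,2,3}
step 15: r3 <- ((-1 // 3) // 2)       {0,1,2,3}
step 16: r3 <- r1                     {0,1,2,3}

Answer: 17 steps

r3: -2,-2,-2,-2
r1: -2,-2,-2,-2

steps = 17; useful = 56; efficiency = 56/68 = 14/17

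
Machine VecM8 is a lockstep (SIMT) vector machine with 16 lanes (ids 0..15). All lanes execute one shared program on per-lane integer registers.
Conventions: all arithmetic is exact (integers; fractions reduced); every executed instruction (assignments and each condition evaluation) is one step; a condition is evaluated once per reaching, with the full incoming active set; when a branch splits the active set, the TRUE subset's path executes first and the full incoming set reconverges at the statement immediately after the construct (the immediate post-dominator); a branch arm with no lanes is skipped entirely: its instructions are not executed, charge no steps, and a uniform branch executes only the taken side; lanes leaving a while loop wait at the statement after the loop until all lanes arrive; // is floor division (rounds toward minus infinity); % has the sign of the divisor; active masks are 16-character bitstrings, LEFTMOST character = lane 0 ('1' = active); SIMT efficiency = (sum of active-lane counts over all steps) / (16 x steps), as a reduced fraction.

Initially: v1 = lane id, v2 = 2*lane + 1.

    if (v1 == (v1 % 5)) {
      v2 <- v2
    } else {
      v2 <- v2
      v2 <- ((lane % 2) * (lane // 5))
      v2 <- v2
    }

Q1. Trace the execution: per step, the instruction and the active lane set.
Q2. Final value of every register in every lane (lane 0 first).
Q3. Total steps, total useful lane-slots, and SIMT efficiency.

step 0: eval (v1 == (v1 % 5))        1111111111111111
step 1: v2 <- v2                     1111100000000000
step 2: v2 <- v2                     0000011111111111
step 3: v2 <- ((lane % 2) * (lane // 5)) 0000011111111111
step 4: v2 <- v2                     0000011111111111

Answer: 5 steps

v1: 0,1,2,3,4,5,6,7,8,9,10,11,12,13,14,15
v2: 1,3,5,7,9,1,0,1,0,1,0,2,0,2,0,3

steps = 5; useful = 54; efficiency = 54/80 = 27/40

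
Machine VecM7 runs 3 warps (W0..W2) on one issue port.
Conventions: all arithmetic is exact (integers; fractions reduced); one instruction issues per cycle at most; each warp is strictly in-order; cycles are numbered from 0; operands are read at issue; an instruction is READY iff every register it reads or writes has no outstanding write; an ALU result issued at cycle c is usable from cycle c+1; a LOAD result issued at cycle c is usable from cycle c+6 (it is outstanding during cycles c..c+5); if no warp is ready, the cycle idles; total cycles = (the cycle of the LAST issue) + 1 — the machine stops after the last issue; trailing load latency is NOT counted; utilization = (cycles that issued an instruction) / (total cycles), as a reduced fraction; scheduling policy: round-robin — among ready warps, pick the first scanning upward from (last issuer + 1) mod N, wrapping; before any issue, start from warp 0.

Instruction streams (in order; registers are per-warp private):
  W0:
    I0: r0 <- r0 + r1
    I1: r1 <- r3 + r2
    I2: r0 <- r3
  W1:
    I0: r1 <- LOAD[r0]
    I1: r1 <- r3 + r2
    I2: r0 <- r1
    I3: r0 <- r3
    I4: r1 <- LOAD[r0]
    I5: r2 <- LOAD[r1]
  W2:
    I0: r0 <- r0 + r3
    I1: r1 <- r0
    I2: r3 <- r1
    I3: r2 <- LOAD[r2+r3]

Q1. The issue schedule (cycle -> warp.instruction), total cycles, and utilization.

cycle 0: W0.I0
cycle 1: W1.I0
cycle 2: W2.I0
cycle 3: W0.I1
cycle 4: W2.I1
cycle 5: W0.I2
cycle 6: W2.I2
cycle 7: W1.I1
cycle 8: W2.I3
cycle 9: W1.I2
cycle 10: W1.I3
cycle 11: W1.I4
cycle 12: idle
cycle 13: idle
cycle 14: idle
cycle 15: idle
cycle 16: idle
cycle 17: W1.I5

Answer: 18 cycles, utilization 13/18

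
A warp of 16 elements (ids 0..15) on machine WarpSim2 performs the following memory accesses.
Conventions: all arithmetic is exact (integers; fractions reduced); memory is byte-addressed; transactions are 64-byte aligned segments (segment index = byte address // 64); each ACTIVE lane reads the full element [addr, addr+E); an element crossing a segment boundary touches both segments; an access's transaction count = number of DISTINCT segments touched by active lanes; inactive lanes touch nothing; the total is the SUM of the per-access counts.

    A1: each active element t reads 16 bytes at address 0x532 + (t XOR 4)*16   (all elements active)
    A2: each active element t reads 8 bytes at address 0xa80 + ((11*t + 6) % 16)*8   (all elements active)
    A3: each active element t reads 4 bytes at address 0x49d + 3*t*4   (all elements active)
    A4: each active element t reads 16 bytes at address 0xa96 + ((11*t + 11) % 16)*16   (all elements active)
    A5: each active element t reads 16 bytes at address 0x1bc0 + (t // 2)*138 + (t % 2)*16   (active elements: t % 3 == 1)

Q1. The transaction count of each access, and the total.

A1: 5 transactions
A2: 2 transactions
A3: 4 transactions
A4: 5 transactions
A5: 6 transactions

Answer: 5,2,4,5,6; total 22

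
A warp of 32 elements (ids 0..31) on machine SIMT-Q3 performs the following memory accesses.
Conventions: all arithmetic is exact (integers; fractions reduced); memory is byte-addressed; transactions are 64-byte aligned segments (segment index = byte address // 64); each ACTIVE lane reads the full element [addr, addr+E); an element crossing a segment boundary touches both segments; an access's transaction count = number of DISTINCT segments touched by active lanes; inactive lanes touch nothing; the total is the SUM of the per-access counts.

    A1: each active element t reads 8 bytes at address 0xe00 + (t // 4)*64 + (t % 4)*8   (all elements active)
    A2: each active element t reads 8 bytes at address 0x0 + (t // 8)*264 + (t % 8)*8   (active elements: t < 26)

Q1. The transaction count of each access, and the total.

A1: 8 transactions
A2: 6 transactions

Answer: 8,6; total 14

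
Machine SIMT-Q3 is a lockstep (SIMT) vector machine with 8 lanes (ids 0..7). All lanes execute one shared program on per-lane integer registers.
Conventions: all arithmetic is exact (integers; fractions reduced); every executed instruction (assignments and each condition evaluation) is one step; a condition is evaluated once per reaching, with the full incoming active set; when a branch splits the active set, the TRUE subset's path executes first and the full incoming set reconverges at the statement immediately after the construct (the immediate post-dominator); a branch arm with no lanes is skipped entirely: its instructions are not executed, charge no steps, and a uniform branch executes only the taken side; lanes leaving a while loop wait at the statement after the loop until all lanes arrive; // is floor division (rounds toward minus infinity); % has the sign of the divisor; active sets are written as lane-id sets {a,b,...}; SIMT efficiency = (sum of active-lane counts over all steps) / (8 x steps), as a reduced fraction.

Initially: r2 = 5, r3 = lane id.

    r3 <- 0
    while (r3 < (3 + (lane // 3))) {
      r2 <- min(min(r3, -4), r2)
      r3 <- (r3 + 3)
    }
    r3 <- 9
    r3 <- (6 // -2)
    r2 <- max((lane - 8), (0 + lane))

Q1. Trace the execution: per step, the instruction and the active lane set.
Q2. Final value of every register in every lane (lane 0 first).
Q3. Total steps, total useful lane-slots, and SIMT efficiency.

step 0: r3 <- 0                      {0,1,2,3,4,5,6,7}
step 1: eval (r3 < (3 + (lane // 3))) {0,1,2,3,4,5,6,7}
step 2: r2 <- min(min(r3, -4), r2)   {0,1,2,3,4,5,6,7}
step 3: r3 <- (r3 + 3)               {0,1,2,3,4,5,6,7}
step 4: eval (r3 < (3 + (lane // 3))) {0,1,2,3,4,5,6,7}
step 5: r2 <- min(min(r3, -4), r2)   {3,4,5,6,7}
step 6: r3 <- (r3 + 3)               {3,4,5,6,7}
step 7: eval (r3 < (3 + (lane // 3))) {3,4,5,6,7}
step 8: r3 <- 9                      {0,1,2,3,4,5,6,7}
step 9: r3 <- (6 // -2)              {0,1,2,3,4,5,6,7}
step 10: r2 <- max((lane - 8), (0 + lane)) {0,1,2,3,4,5,6,7}

Answer: 11 steps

r2: 0,1,2,3,4,5,6,7
r3: -3,-3,-3,-3,-3,-3,-3,-3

steps = 11; useful = 79; efficiency = 79/88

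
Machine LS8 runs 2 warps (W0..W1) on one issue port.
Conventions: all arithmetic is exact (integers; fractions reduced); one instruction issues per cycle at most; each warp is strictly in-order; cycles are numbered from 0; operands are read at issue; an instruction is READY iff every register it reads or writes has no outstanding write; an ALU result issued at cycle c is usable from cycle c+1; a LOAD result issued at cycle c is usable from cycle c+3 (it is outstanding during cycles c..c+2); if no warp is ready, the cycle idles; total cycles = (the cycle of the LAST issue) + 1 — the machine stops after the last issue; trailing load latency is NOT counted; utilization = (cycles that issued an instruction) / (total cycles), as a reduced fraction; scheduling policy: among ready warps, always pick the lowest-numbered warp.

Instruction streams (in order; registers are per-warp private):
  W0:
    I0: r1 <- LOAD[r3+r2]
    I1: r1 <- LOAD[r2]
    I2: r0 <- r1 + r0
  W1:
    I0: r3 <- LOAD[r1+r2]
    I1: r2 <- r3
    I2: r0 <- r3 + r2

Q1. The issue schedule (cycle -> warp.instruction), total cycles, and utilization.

cycle 0: W0.I0
cycle 1: W1.I0
cycle 2: idle
cycle 3: W0.I1
cycle 4: W1.I1
cycle 5: W1.I2
cycle 6: W0.I2

Answer: 7 cycles, utilization 6/7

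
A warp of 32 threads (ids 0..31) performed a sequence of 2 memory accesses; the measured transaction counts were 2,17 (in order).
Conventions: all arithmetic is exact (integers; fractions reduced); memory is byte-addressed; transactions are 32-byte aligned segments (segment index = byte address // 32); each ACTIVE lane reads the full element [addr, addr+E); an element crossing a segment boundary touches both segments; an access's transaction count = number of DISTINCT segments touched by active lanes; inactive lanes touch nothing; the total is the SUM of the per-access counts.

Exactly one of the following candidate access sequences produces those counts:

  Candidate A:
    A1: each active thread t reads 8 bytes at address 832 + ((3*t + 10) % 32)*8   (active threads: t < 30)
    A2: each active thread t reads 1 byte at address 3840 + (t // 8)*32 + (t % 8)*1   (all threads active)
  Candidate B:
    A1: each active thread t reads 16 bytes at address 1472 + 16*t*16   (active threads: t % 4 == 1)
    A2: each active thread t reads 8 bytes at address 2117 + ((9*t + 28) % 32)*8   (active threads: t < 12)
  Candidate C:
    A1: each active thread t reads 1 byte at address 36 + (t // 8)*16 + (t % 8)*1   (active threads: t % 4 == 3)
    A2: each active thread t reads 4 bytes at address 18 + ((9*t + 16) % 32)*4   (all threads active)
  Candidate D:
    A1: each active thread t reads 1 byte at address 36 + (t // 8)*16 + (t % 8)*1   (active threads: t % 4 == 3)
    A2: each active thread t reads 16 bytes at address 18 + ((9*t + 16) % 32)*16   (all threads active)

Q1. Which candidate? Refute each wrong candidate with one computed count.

A: A1 gives 8 transactions, not 2
B: A1 gives 8 transactions, not 2
C: A2 gives 5 transactions, not 17
D: all counts match (2,17)

Answer: D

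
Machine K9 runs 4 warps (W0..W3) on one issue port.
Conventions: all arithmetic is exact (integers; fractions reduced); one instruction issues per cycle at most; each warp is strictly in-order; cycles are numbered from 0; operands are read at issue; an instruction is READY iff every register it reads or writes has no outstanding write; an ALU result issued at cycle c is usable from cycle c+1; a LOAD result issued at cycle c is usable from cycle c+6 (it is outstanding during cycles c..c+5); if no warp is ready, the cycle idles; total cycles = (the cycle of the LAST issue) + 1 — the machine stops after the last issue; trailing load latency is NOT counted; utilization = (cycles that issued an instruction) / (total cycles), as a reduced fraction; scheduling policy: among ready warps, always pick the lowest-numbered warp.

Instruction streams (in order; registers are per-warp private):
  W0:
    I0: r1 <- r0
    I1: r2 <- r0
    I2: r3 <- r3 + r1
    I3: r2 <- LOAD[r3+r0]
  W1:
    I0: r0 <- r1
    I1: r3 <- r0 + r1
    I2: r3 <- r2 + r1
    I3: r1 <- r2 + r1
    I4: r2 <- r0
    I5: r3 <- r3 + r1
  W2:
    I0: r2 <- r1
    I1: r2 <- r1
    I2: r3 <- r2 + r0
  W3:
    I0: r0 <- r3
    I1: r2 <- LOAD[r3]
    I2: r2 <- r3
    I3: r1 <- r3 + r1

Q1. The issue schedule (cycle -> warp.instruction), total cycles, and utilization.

cycle 0: W0.I0
cycle 1: W0.I1
cycle 2: W0.I2
cycle 3: W0.I3
cycle 4: W1.I0
cycle 5: W1.I1
cycle 6: W1.I2
cycle 7: W1.I3
cycle 8: W1.I4
cycle 9: W1.I5
cycle 10: W2.I0
cycle 11: W2.I1
cycle 12: W2.I2
cycle 13: W3.I0
cycle 14: W3.I1
cycle 15: idle
cycle 16: idle
cycle 17: idle
cycle 18: idle
cycle 19: idle
cycle 20: W3.I2
cycle 21: W3.I3

Answer: 22 cycles, utilization 17/22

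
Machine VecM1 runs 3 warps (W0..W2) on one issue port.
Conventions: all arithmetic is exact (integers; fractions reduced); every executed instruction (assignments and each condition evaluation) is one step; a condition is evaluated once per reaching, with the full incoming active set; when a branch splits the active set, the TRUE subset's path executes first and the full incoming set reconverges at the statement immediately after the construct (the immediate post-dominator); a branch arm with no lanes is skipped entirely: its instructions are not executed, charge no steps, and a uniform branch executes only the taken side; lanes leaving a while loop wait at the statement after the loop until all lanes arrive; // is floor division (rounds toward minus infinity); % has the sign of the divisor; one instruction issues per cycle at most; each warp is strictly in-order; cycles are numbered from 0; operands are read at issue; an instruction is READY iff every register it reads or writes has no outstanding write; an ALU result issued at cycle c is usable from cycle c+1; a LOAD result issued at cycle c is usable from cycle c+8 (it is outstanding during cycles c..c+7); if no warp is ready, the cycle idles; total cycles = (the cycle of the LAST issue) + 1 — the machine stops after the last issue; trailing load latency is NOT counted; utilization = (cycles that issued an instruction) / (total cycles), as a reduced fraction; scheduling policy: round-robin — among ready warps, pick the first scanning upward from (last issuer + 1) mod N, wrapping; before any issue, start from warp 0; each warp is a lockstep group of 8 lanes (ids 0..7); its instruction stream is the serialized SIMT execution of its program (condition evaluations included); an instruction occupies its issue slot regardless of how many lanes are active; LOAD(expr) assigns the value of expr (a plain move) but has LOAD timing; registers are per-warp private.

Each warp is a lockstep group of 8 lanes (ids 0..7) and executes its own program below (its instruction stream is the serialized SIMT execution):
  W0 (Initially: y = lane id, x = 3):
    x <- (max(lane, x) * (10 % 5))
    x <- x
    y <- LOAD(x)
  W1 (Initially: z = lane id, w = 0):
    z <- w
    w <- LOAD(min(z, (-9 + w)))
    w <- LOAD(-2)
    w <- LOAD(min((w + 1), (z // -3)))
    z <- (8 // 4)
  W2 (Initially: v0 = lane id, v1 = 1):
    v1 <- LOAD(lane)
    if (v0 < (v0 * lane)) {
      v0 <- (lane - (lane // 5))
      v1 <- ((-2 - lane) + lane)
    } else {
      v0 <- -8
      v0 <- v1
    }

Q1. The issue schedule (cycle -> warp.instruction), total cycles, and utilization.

cycle 0: W0.I0
cycle 1: W1.I0
cycle 2: W2.I0
cycle 3: W0.I1
cycle 4: W1.I1
cycle 5: W2.I1
cycle 6: W0.I2
cycle 7: W2.I2
cycle 8: idle
cycle 9: idle
cycle 10: W2.I3
cycle 11: W2.I4
cycle 12: W1.I2
cycle 13: W2.I5
cycle 14: idle
cycle 15: idle
cycle 16: idle
cycle 17: idle
cycle 18: idle
cycle 19: idle
cycle 20: W1.I3
cycle 21: W1.I4

Answer: 22 cycles, utilization 7/11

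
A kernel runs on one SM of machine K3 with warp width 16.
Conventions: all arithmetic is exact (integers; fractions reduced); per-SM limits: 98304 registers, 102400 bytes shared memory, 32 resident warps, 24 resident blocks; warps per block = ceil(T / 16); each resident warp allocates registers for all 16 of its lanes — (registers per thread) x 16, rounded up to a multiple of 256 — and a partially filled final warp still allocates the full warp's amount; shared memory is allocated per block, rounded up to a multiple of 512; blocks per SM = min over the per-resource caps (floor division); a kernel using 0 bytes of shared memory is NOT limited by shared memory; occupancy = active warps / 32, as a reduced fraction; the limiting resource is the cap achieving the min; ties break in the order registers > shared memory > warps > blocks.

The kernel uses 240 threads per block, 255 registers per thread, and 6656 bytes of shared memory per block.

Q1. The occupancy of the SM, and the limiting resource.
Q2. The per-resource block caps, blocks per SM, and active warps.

Answer: occupancy 15/32, limited by registers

registers: 1 block
shared memory: 15 blocks
warps: 2 blocks
blocks: 24 blocks

Answer: 1 block, 15 active warps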